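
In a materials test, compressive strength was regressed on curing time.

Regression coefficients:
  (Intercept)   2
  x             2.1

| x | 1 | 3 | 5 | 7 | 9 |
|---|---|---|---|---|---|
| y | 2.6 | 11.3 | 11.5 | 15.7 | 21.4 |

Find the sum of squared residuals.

x=1: ŷ = 2 + 2.1·1 = 4.1; r = 2.6 − 4.1 = -1.5
x=3: ŷ = 2 + 2.1·3 = 8.3; r = 11.3 − 8.3 = 3
x=5: ŷ = 2 + 2.1·5 = 12.5; r = 11.5 − 12.5 = -1
x=7: ŷ = 2 + 2.1·7 = 16.7; r = 15.7 − 16.7 = -1
x=9: ŷ = 2 + 2.1·9 = 20.9; r = 21.4 − 20.9 = 0.5
SSE = 2.25 + 9 + 1 + 1 + 0.25 = 13.5

SSE = 13.5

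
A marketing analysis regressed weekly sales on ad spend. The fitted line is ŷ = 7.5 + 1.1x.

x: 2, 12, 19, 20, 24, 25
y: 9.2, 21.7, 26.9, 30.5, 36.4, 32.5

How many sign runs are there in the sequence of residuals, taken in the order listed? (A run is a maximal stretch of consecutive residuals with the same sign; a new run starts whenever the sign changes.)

5 runs

x=2: ŷ = 7.5 + 1.1·2 = 9.7; r = 9.2 − 9.7 = -0.5
x=12: ŷ = 7.5 + 1.1·12 = 20.7; r = 21.7 − 20.7 = 1
x=19: ŷ = 7.5 + 1.1·19 = 28.4; r = 26.9 − 28.4 = -1.5
x=20: ŷ = 7.5 + 1.1·20 = 29.5; r = 30.5 − 29.5 = 1
x=24: ŷ = 7.5 + 1.1·24 = 33.9; r = 36.4 − 33.9 = 2.5
x=25: ŷ = 7.5 + 1.1·25 = 35; r = 32.5 − 35 = -2.5
Signs: − + − + + −
Runs: −×1, +×1, −×1, +×2, −×1 → 5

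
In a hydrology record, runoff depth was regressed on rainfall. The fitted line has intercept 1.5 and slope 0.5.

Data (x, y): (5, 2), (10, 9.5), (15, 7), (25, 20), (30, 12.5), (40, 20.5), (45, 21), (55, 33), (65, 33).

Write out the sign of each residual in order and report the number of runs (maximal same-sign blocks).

7 runs

x=5: ŷ = 1.5 + 0.5·5 = 4; e = 2 − 4 = -2
x=10: ŷ = 1.5 + 0.5·10 = 6.5; e = 9.5 − 6.5 = 3
x=15: ŷ = 1.5 + 0.5·15 = 9; e = 7 − 9 = -2
x=25: ŷ = 1.5 + 0.5·25 = 14; e = 20 − 14 = 6
x=30: ŷ = 1.5 + 0.5·30 = 16.5; e = 12.5 − 16.5 = -4
x=40: ŷ = 1.5 + 0.5·40 = 21.5; e = 20.5 − 21.5 = -1
x=45: ŷ = 1.5 + 0.5·45 = 24; e = 21 − 24 = -3
x=55: ŷ = 1.5 + 0.5·55 = 29; e = 33 − 29 = 4
x=65: ŷ = 1.5 + 0.5·65 = 34; e = 33 − 34 = -1
Signs: − + − + − − − + −
Runs: −×1, +×1, −×1, +×1, −×3, +×1, −×1 → 7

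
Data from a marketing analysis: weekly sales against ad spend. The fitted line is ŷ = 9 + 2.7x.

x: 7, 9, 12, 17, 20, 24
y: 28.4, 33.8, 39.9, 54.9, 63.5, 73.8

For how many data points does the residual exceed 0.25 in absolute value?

4

x=7: ŷ = 9 + 2.7·7 = 27.9; e = 28.4 − 27.9 = 0.5
x=9: ŷ = 9 + 2.7·9 = 33.3; e = 33.8 − 33.3 = 0.5
x=12: ŷ = 9 + 2.7·12 = 41.4; e = 39.9 − 41.4 = -1.5
x=17: ŷ = 9 + 2.7·17 = 54.9; e = 54.9 − 54.9 = 0
x=20: ŷ = 9 + 2.7·20 = 63; e = 63.5 − 63 = 0.5
x=24: ŷ = 9 + 2.7·24 = 73.8; e = 73.8 − 73.8 = 0
|e| > 0.25: x=7 (|e|=0.5), x=9 (|e|=0.5), x=12 (|e|=1.5), x=20 (|e|=0.5) → 4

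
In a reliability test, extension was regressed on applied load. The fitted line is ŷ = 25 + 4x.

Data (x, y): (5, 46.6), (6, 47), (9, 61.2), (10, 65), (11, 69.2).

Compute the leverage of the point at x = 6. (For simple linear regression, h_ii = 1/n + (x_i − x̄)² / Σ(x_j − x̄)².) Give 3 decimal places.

x̄ = (5 + 6 + 9 + 10 + 11)/5 = 8.2
Σ(x − x̄)² = 10.24 + 4.84 + 0.64 + 3.24 + 7.84 = 26.8
h = 1/5 + (-2.2)²/26.8 = 0.2 + 0.180597 = 0.381

h = 0.381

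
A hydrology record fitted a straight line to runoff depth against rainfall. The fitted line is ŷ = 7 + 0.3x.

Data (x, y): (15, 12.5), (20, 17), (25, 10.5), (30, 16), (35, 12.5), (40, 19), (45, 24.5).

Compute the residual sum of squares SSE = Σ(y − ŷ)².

SSE = 74

x=15: ŷ = 7 + 0.3·15 = 11.5; r = 12.5 − 11.5 = 1
x=20: ŷ = 7 + 0.3·20 = 13; r = 17 − 13 = 4
x=25: ŷ = 7 + 0.3·25 = 14.5; r = 10.5 − 14.5 = -4
x=30: ŷ = 7 + 0.3·30 = 16; r = 16 − 16 = 0
x=35: ŷ = 7 + 0.3·35 = 17.5; r = 12.5 − 17.5 = -5
x=40: ŷ = 7 + 0.3·40 = 19; r = 19 − 19 = 0
x=45: ŷ = 7 + 0.3·45 = 20.5; r = 24.5 − 20.5 = 4
SSE = 1 + 16 + 16 + 0 + 25 + 0 + 16 = 74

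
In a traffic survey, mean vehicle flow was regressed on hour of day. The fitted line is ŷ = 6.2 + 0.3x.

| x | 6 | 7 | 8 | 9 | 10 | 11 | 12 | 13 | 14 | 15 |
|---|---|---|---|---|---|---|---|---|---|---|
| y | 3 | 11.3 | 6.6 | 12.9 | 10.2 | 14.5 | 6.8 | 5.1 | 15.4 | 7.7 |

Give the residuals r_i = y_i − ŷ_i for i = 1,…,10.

x=6: ŷ = 6.2 + 0.3·6 = 8; r = 3 − 8 = -5
x=7: ŷ = 6.2 + 0.3·7 = 8.3; r = 11.3 − 8.3 = 3
x=8: ŷ = 6.2 + 0.3·8 = 8.6; r = 6.6 − 8.6 = -2
x=9: ŷ = 6.2 + 0.3·9 = 8.9; r = 12.9 − 8.9 = 4
x=10: ŷ = 6.2 + 0.3·10 = 9.2; r = 10.2 − 9.2 = 1
x=11: ŷ = 6.2 + 0.3·11 = 9.5; r = 14.5 − 9.5 = 5
x=12: ŷ = 6.2 + 0.3·12 = 9.8; r = 6.8 − 9.8 = -3
x=13: ŷ = 6.2 + 0.3·13 = 10.1; r = 5.1 − 10.1 = -5
x=14: ŷ = 6.2 + 0.3·14 = 10.4; r = 15.4 − 10.4 = 5
x=15: ŷ = 6.2 + 0.3·15 = 10.7; r = 7.7 − 10.7 = -3

-5, 3, -2, 4, 1, 5, -3, -5, 5, -3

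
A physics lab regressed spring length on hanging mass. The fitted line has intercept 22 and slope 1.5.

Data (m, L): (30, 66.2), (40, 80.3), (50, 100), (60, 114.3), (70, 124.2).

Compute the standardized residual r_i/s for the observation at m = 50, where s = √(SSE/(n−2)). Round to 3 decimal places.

m=30: L̂ = 22 + 1.5·30 = 67; r = 66.2 − 67 = -0.8
m=40: L̂ = 22 + 1.5·40 = 82; r = 80.3 − 82 = -1.7
m=50: L̂ = 22 + 1.5·50 = 97; r = 100 − 97 = 3
m=60: L̂ = 22 + 1.5·60 = 112; r = 114.3 − 112 = 2.3
m=70: L̂ = 22 + 1.5·70 = 127; r = 124.2 − 127 = -2.8
SSE = 0.64 + 2.89 + 9 + 5.29 + 7.84 = 25.66
s = √(25.66/3) = 2.92461
r/s = 3 / 2.92461 = 1.026

1.026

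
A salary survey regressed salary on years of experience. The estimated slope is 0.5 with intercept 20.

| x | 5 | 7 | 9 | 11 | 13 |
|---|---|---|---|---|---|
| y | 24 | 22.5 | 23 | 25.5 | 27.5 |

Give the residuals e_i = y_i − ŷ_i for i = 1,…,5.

1.5, -1, -1.5, 0, 1

x=5: ŷ = 20 + 0.5·5 = 22.5; e = 24 − 22.5 = 1.5
x=7: ŷ = 20 + 0.5·7 = 23.5; e = 22.5 − 23.5 = -1
x=9: ŷ = 20 + 0.5·9 = 24.5; e = 23 − 24.5 = -1.5
x=11: ŷ = 20 + 0.5·11 = 25.5; e = 25.5 − 25.5 = 0
x=13: ŷ = 20 + 0.5·13 = 26.5; e = 27.5 − 26.5 = 1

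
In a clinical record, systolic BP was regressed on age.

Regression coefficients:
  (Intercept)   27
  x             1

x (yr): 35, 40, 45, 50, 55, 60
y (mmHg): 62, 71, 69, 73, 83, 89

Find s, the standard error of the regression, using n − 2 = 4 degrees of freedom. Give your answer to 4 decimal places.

s = 3.3912

x=35: ŷ = 27 + 35 = 62; r = 62 − 62 = 0
x=40: ŷ = 27 + 40 = 67; r = 71 − 67 = 4
x=45: ŷ = 27 + 45 = 72; r = 69 − 72 = -3
x=50: ŷ = 27 + 50 = 77; r = 73 − 77 = -4
x=55: ŷ = 27 + 55 = 82; r = 83 − 82 = 1
x=60: ŷ = 27 + 60 = 87; r = 89 − 87 = 2
SSE = 0 + 16 + 9 + 16 + 1 + 4 = 46
s = √(46/4) = √11.5 ≈ 3.3912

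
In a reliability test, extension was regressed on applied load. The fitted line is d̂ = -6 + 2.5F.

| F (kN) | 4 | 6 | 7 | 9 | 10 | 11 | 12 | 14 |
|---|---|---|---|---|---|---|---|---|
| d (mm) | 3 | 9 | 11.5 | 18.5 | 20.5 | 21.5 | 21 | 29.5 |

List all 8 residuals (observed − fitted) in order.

F=4: d̂ = -6 + 2.5·4 = 4; e = 3 − 4 = -1
F=6: d̂ = -6 + 2.5·6 = 9; e = 9 − 9 = 0
F=7: d̂ = -6 + 2.5·7 = 11.5; e = 11.5 − 11.5 = 0
F=9: d̂ = -6 + 2.5·9 = 16.5; e = 18.5 − 16.5 = 2
F=10: d̂ = -6 + 2.5·10 = 19; e = 20.5 − 19 = 1.5
F=11: d̂ = -6 + 2.5·11 = 21.5; e = 21.5 − 21.5 = 0
F=12: d̂ = -6 + 2.5·12 = 24; e = 21 − 24 = -3
F=14: d̂ = -6 + 2.5·14 = 29; e = 29.5 − 29 = 0.5

-1, 0, 0, 2, 1.5, 0, -3, 0.5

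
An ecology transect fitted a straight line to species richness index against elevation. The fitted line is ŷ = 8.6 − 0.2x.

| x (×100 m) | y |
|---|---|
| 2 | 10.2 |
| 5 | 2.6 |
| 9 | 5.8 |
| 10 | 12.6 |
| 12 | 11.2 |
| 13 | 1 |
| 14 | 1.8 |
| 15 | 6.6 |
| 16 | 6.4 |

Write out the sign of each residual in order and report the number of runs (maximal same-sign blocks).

x=2: ŷ = 8.6 − 0.2·2 = 8.2; r = 10.2 − 8.2 = 2
x=5: ŷ = 8.6 − 0.2·5 = 7.6; r = 2.6 − 7.6 = -5
x=9: ŷ = 8.6 − 0.2·9 = 6.8; r = 5.8 − 6.8 = -1
x=10: ŷ = 8.6 − 0.2·10 = 6.6; r = 12.6 − 6.6 = 6
x=12: ŷ = 8.6 − 0.2·12 = 6.2; r = 11.2 − 6.2 = 5
x=13: ŷ = 8.6 − 0.2·13 = 6; r = 1 − 6 = -5
x=14: ŷ = 8.6 − 0.2·14 = 5.8; r = 1.8 − 5.8 = -4
x=15: ŷ = 8.6 − 0.2·15 = 5.6; r = 6.6 − 5.6 = 1
x=16: ŷ = 8.6 − 0.2·16 = 5.4; r = 6.4 − 5.4 = 1
Signs: + − − + + − − + +
Runs: +×1, −×2, +×2, −×2, +×2 → 5

5 runs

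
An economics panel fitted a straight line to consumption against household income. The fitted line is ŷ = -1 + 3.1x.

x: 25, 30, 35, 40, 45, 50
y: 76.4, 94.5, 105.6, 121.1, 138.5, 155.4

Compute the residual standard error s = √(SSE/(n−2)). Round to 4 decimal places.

x=25: ŷ = -1 + 3.1·25 = 76.5; e = 76.4 − 76.5 = -0.1
x=30: ŷ = -1 + 3.1·30 = 92; e = 94.5 − 92 = 2.5
x=35: ŷ = -1 + 3.1·35 = 107.5; e = 105.6 − 107.5 = -1.9
x=40: ŷ = -1 + 3.1·40 = 123; e = 121.1 − 123 = -1.9
x=45: ŷ = -1 + 3.1·45 = 138.5; e = 138.5 − 138.5 = 0
x=50: ŷ = -1 + 3.1·50 = 154; e = 155.4 − 154 = 1.4
SSE = 0.01 + 6.25 + 3.61 + 3.61 + 0 + 1.96 = 15.44
s = √(15.44/4) = √3.86 ≈ 1.9647

s = 1.9647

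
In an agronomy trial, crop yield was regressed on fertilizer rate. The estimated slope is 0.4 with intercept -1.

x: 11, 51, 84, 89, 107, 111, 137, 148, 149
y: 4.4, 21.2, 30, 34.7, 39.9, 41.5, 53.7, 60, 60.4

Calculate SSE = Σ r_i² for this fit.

SSE = 24.72

x=11: ŷ = -1 + 0.4·11 = 3.4; r = 4.4 − 3.4 = 1
x=51: ŷ = -1 + 0.4·51 = 19.4; r = 21.2 − 19.4 = 1.8
x=84: ŷ = -1 + 0.4·84 = 32.6; r = 30 − 32.6 = -2.6
x=89: ŷ = -1 + 0.4·89 = 34.6; r = 34.7 − 34.6 = 0.1
x=107: ŷ = -1 + 0.4·107 = 41.8; r = 39.9 − 41.8 = -1.9
x=111: ŷ = -1 + 0.4·111 = 43.4; r = 41.5 − 43.4 = -1.9
x=137: ŷ = -1 + 0.4·137 = 53.8; r = 53.7 − 53.8 = -0.1
x=148: ŷ = -1 + 0.4·148 = 58.2; r = 60 − 58.2 = 1.8
x=149: ŷ = -1 + 0.4·149 = 58.6; r = 60.4 − 58.6 = 1.8
SSE = 1 + 3.24 + 6.76 + 0.01 + 3.61 + 3.61 + 0.01 + 3.24 + 3.24 = 24.72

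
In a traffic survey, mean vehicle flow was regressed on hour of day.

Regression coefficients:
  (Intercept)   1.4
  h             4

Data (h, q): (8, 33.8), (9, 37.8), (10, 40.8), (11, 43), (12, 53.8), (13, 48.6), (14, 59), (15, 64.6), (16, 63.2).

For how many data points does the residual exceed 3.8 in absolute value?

2

h=8: ŷ = 1.4 + 4·8 = 33.4; r = 33.8 − 33.4 = 0.4
h=9: ŷ = 1.4 + 4·9 = 37.4; r = 37.8 − 37.4 = 0.4
h=10: ŷ = 1.4 + 4·10 = 41.4; r = 40.8 − 41.4 = -0.6
h=11: ŷ = 1.4 + 4·11 = 45.4; r = 43 − 45.4 = -2.4
h=12: ŷ = 1.4 + 4·12 = 49.4; r = 53.8 − 49.4 = 4.4
h=13: ŷ = 1.4 + 4·13 = 53.4; r = 48.6 − 53.4 = -4.8
h=14: ŷ = 1.4 + 4·14 = 57.4; r = 59 − 57.4 = 1.6
h=15: ŷ = 1.4 + 4·15 = 61.4; r = 64.6 − 61.4 = 3.2
h=16: ŷ = 1.4 + 4·16 = 65.4; r = 63.2 − 65.4 = -2.2
|r| > 3.8: h=12 (|r|=4.4), h=13 (|r|=4.8) → 2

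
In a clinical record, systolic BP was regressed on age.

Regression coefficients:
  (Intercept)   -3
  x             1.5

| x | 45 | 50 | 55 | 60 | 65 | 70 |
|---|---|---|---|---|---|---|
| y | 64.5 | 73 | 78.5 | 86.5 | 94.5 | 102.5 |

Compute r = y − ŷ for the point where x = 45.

ŷ = -3 + 1.5·45 = 64.5
r = 64.5 − 64.5 = 0

r = 0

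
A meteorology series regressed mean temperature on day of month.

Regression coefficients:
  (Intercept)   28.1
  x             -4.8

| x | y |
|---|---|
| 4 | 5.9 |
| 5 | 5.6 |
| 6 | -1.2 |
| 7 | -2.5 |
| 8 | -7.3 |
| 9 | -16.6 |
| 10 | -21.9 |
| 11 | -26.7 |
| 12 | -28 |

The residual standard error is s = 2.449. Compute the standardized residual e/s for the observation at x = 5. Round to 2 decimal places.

0.61

ŷ = 28.1 − 4.8·5 = 4.1
e = 5.6 − 4.1 = 1.5
e/s = 1.5 / 2.449 = 0.61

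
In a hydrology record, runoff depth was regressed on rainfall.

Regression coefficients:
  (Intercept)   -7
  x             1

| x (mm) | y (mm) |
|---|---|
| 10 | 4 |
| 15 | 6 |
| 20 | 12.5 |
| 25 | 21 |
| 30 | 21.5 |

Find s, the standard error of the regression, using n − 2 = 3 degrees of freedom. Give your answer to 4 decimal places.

s = 2.3452

x=10: ŷ = -7 + 10 = 3; r = 4 − 3 = 1
x=15: ŷ = -7 + 15 = 8; r = 6 − 8 = -2
x=20: ŷ = -7 + 20 = 13; r = 12.5 − 13 = -0.5
x=25: ŷ = -7 + 25 = 18; r = 21 − 18 = 3
x=30: ŷ = -7 + 30 = 23; r = 21.5 − 23 = -1.5
SSE = 1 + 4 + 0.25 + 9 + 2.25 = 16.5
s = √(16.5/3) = √5.5 ≈ 2.3452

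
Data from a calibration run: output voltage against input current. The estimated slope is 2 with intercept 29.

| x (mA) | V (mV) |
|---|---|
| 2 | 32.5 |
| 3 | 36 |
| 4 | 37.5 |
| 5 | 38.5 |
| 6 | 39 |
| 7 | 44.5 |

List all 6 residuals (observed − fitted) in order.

-0.5, 1, 0.5, -0.5, -2, 1.5

x=2: V̂ = 29 + 2·2 = 33; e = 32.5 − 33 = -0.5
x=3: V̂ = 29 + 2·3 = 35; e = 36 − 35 = 1
x=4: V̂ = 29 + 2·4 = 37; e = 37.5 − 37 = 0.5
x=5: V̂ = 29 + 2·5 = 39; e = 38.5 − 39 = -0.5
x=6: V̂ = 29 + 2·6 = 41; e = 39 − 41 = -2
x=7: V̂ = 29 + 2·7 = 43; e = 44.5 − 43 = 1.5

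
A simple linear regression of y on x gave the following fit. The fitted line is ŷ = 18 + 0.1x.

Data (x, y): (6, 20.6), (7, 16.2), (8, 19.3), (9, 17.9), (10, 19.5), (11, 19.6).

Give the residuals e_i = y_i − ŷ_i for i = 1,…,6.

2, -2.5, 0.5, -1, 0.5, 0.5

x=6: ŷ = 18 + 0.1·6 = 18.6; e = 20.6 − 18.6 = 2
x=7: ŷ = 18 + 0.1·7 = 18.7; e = 16.2 − 18.7 = -2.5
x=8: ŷ = 18 + 0.1·8 = 18.8; e = 19.3 − 18.8 = 0.5
x=9: ŷ = 18 + 0.1·9 = 18.9; e = 17.9 − 18.9 = -1
x=10: ŷ = 18 + 0.1·10 = 19; e = 19.5 − 19 = 0.5
x=11: ŷ = 18 + 0.1·11 = 19.1; e = 19.6 − 19.1 = 0.5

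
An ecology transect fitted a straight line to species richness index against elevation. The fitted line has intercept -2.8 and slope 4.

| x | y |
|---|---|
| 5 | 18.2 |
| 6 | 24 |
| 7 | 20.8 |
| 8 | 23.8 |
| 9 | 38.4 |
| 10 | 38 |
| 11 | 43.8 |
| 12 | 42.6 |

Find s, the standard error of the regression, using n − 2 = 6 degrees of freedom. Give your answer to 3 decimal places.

x=5: ŷ = -2.8 + 4·5 = 17.2; e = 18.2 − 17.2 = 1
x=6: ŷ = -2.8 + 4·6 = 21.2; e = 24 − 21.2 = 2.8
x=7: ŷ = -2.8 + 4·7 = 25.2; e = 20.8 − 25.2 = -4.4
x=8: ŷ = -2.8 + 4·8 = 29.2; e = 23.8 − 29.2 = -5.4
x=9: ŷ = -2.8 + 4·9 = 33.2; e = 38.4 − 33.2 = 5.2
x=10: ŷ = -2.8 + 4·10 = 37.2; e = 38 − 37.2 = 0.8
x=11: ŷ = -2.8 + 4·11 = 41.2; e = 43.8 − 41.2 = 2.6
x=12: ŷ = -2.8 + 4·12 = 45.2; e = 42.6 − 45.2 = -2.6
SSE = 1 + 7.84 + 19.36 + 29.16 + 27.04 + 0.64 + 6.76 + 6.76 = 98.56
s = √(98.56/6) = √16.4267 ≈ 4.053

s = 4.053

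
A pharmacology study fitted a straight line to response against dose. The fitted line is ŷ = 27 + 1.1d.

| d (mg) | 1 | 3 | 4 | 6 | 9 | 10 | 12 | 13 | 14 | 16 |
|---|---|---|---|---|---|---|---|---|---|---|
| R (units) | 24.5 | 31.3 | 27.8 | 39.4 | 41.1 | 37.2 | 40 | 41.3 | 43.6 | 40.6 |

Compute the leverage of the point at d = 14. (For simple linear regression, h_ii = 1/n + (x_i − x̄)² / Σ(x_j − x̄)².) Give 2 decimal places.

h = 0.22

d̄ = (1 + 3 + 4 + 6 + 9 + 10 + 12 + 13 + 14 + 16)/10 = 8.8
Σ(d − d̄)² = 60.84 + 33.64 + 23.04 + 7.84 + 0.04 + 1.44 + 10.24 + 17.64 + 27.04 + 51.84 = 233.6
h = 1/10 + (5.2)²/233.6 = 0.1 + 0.115753 = 0.22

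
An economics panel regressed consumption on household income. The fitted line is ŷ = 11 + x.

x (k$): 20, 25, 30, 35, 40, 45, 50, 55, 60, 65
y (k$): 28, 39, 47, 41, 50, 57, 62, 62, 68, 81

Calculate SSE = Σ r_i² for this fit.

SSE = 132

x=20: ŷ = 11 + 20 = 31; r = 28 − 31 = -3
x=25: ŷ = 11 + 25 = 36; r = 39 − 36 = 3
x=30: ŷ = 11 + 30 = 41; r = 47 − 41 = 6
x=35: ŷ = 11 + 35 = 46; r = 41 − 46 = -5
x=40: ŷ = 11 + 40 = 51; r = 50 − 51 = -1
x=45: ŷ = 11 + 45 = 56; r = 57 − 56 = 1
x=50: ŷ = 11 + 50 = 61; r = 62 − 61 = 1
x=55: ŷ = 11 + 55 = 66; r = 62 − 66 = -4
x=60: ŷ = 11 + 60 = 71; r = 68 − 71 = -3
x=65: ŷ = 11 + 65 = 76; r = 81 − 76 = 5
SSE = 9 + 9 + 36 + 25 + 1 + 1 + 1 + 16 + 9 + 25 = 132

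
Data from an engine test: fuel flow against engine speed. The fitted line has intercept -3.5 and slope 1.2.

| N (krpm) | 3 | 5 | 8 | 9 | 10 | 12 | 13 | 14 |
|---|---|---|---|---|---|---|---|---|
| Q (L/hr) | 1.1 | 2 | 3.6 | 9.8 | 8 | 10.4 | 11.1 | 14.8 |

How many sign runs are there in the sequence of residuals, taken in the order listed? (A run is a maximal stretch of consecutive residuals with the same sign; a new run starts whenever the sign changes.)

5 runs

N=3: ŷ = -3.5 + 1.2·3 = 0.1; r = 1.1 − 0.1 = 1
N=5: ŷ = -3.5 + 1.2·5 = 2.5; r = 2 − 2.5 = -0.5
N=8: ŷ = -3.5 + 1.2·8 = 6.1; r = 3.6 − 6.1 = -2.5
N=9: ŷ = -3.5 + 1.2·9 = 7.3; r = 9.8 − 7.3 = 2.5
N=10: ŷ = -3.5 + 1.2·10 = 8.5; r = 8 − 8.5 = -0.5
N=12: ŷ = -3.5 + 1.2·12 = 10.9; r = 10.4 − 10.9 = -0.5
N=13: ŷ = -3.5 + 1.2·13 = 12.1; r = 11.1 − 12.1 = -1
N=14: ŷ = -3.5 + 1.2·14 = 13.3; r = 14.8 − 13.3 = 1.5
Signs: + − − + − − − +
Runs: +×1, −×2, +×1, −×3, +×1 → 5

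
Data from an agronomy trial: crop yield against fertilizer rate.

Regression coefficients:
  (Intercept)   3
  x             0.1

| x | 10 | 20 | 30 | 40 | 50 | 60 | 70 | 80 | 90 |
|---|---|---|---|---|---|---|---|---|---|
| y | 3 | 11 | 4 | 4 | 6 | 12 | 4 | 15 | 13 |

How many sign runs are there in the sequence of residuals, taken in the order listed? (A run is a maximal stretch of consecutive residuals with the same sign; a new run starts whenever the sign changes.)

6 runs

x=10: ŷ = 3 + 0.1·10 = 4; r = 3 − 4 = -1
x=20: ŷ = 3 + 0.1·20 = 5; r = 11 − 5 = 6
x=30: ŷ = 3 + 0.1·30 = 6; r = 4 − 6 = -2
x=40: ŷ = 3 + 0.1·40 = 7; r = 4 − 7 = -3
x=50: ŷ = 3 + 0.1·50 = 8; r = 6 − 8 = -2
x=60: ŷ = 3 + 0.1·60 = 9; r = 12 − 9 = 3
x=70: ŷ = 3 + 0.1·70 = 10; r = 4 − 10 = -6
x=80: ŷ = 3 + 0.1·80 = 11; r = 15 − 11 = 4
x=90: ŷ = 3 + 0.1·90 = 12; r = 13 − 12 = 1
Signs: − + − − − + − + +
Runs: −×1, +×1, −×3, +×1, −×1, +×2 → 6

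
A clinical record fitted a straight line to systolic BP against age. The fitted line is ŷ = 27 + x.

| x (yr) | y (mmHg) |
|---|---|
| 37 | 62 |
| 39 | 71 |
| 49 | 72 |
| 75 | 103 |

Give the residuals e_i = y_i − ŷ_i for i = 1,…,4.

-2, 5, -4, 1

x=37: ŷ = 27 + 37 = 64; e = 62 − 64 = -2
x=39: ŷ = 27 + 39 = 66; e = 71 − 66 = 5
x=49: ŷ = 27 + 49 = 76; e = 72 − 76 = -4
x=75: ŷ = 27 + 75 = 102; e = 103 − 102 = 1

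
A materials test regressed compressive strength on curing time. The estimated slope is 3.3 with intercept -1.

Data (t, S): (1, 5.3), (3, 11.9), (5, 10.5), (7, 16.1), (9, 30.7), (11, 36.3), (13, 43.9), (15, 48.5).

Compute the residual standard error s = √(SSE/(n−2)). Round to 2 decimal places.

s = 3.83

t=1: Ŝ = -1 + 3.3·1 = 2.3; r = 5.3 − 2.3 = 3
t=3: Ŝ = -1 + 3.3·3 = 8.9; r = 11.9 − 8.9 = 3
t=5: Ŝ = -1 + 3.3·5 = 15.5; r = 10.5 − 15.5 = -5
t=7: Ŝ = -1 + 3.3·7 = 22.1; r = 16.1 − 22.1 = -6
t=9: Ŝ = -1 + 3.3·9 = 28.7; r = 30.7 − 28.7 = 2
t=11: Ŝ = -1 + 3.3·11 = 35.3; r = 36.3 − 35.3 = 1
t=13: Ŝ = -1 + 3.3·13 = 41.9; r = 43.9 − 41.9 = 2
t=15: Ŝ = -1 + 3.3·15 = 48.5; r = 48.5 − 48.5 = 0
SSE = 9 + 9 + 25 + 36 + 4 + 1 + 4 + 0 = 88
s = √(88/6) = √14.6667 ≈ 3.83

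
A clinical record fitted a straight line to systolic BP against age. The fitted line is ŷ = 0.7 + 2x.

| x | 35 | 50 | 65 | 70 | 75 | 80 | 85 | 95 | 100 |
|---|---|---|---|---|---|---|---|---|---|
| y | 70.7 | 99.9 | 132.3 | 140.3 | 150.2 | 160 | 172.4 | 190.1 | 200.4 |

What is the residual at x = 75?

e = -0.5

ŷ = 0.7 + 2·75 = 150.7
e = 150.2 − 150.7 = -0.5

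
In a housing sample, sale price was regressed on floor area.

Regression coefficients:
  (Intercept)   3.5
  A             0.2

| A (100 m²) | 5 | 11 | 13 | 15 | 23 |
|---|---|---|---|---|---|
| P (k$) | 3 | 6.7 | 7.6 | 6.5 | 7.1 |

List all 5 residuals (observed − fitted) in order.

A=5: ŷ = 3.5 + 0.2·5 = 4.5; r = 3 − 4.5 = -1.5
A=11: ŷ = 3.5 + 0.2·11 = 5.7; r = 6.7 − 5.7 = 1
A=13: ŷ = 3.5 + 0.2·13 = 6.1; r = 7.6 − 6.1 = 1.5
A=15: ŷ = 3.5 + 0.2·15 = 6.5; r = 6.5 − 6.5 = 0
A=23: ŷ = 3.5 + 0.2·23 = 8.1; r = 7.1 − 8.1 = -1

-1.5, 1, 1.5, 0, -1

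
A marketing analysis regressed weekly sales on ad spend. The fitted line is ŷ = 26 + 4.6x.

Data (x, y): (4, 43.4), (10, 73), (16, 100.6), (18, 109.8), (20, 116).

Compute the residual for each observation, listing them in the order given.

x=4: ŷ = 26 + 4.6·4 = 44.4; e = 43.4 − 44.4 = -1
x=10: ŷ = 26 + 4.6·10 = 72; e = 73 − 72 = 1
x=16: ŷ = 26 + 4.6·16 = 99.6; e = 100.6 − 99.6 = 1
x=18: ŷ = 26 + 4.6·18 = 108.8; e = 109.8 − 108.8 = 1
x=20: ŷ = 26 + 4.6·20 = 118; e = 116 − 118 = -2

-1, 1, 1, 1, -2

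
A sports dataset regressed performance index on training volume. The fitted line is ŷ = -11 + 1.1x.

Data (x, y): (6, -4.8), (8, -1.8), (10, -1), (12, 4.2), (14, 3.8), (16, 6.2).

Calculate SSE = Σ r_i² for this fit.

SSE = 5.84

x=6: ŷ = -11 + 1.1·6 = -4.4; r = -4.8 − (-4.4) = -0.4
x=8: ŷ = -11 + 1.1·8 = -2.2; r = -1.8 − (-2.2) = 0.4
x=10: ŷ = -11 + 1.1·10 = 0; r = -1 − 0 = -1
x=12: ŷ = -11 + 1.1·12 = 2.2; r = 4.2 − 2.2 = 2
x=14: ŷ = -11 + 1.1·14 = 4.4; r = 3.8 − 4.4 = -0.6
x=16: ŷ = -11 + 1.1·16 = 6.6; r = 6.2 − 6.6 = -0.4
SSE = 0.16 + 0.16 + 1 + 4 + 0.36 + 0.16 = 5.84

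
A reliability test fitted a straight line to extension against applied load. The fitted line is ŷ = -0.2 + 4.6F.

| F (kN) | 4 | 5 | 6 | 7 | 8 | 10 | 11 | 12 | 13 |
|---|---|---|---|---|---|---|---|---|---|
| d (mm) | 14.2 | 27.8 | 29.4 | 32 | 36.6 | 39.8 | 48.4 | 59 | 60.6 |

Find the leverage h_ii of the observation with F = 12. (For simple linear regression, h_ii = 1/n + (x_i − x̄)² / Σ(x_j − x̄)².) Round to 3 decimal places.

h = 0.265

F̄ = (4 + 5 + 6 + 7 + 8 + 10 + 11 + 12 + 13)/9 = 8.44444
Σ(F − F̄)² = 19.7531 + 11.8642 + 5.97531 + 2.08642 + 0.197531 + 2.41975 + 6.53086 + 12.642 + 20.7531 = 82.2222
h = 1/9 + (3.55556)²/82.2222 = 0.111111 + 0.153754 = 0.265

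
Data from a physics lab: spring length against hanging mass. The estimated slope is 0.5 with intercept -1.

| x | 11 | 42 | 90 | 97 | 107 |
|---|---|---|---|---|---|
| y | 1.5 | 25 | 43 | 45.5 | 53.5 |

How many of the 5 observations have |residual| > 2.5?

x=11: ŷ = -1 + 0.5·11 = 4.5; r = 1.5 − 4.5 = -3
x=42: ŷ = -1 + 0.5·42 = 20; r = 25 − 20 = 5
x=90: ŷ = -1 + 0.5·90 = 44; r = 43 − 44 = -1
x=97: ŷ = -1 + 0.5·97 = 47.5; r = 45.5 − 47.5 = -2
x=107: ŷ = -1 + 0.5·107 = 52.5; r = 53.5 − 52.5 = 1
|r| > 2.5: x=11 (|r|=3), x=42 (|r|=5) → 2

2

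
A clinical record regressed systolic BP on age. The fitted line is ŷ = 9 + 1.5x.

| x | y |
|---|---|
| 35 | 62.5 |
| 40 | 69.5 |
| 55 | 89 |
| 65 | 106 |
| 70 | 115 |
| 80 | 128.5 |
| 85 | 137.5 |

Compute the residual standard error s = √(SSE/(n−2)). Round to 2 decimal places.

x=35: ŷ = 9 + 1.5·35 = 61.5; e = 62.5 − 61.5 = 1
x=40: ŷ = 9 + 1.5·40 = 69; e = 69.5 − 69 = 0.5
x=55: ŷ = 9 + 1.5·55 = 91.5; e = 89 − 91.5 = -2.5
x=65: ŷ = 9 + 1.5·65 = 106.5; e = 106 − 106.5 = -0.5
x=70: ŷ = 9 + 1.5·70 = 114; e = 115 − 114 = 1
x=80: ŷ = 9 + 1.5·80 = 129; e = 128.5 − 129 = -0.5
x=85: ŷ = 9 + 1.5·85 = 136.5; e = 137.5 − 136.5 = 1
SSE = 1 + 0.25 + 6.25 + 0.25 + 1 + 0.25 + 1 = 10
s = √(10/5) = √2 ≈ 1.41

s = 1.41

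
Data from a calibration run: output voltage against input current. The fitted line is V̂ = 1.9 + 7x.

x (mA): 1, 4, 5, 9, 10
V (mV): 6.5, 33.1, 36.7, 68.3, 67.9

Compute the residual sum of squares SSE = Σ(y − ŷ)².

SSE = 43.6

x=1: V̂ = 1.9 + 7·1 = 8.9; r = 6.5 − 8.9 = -2.4
x=4: V̂ = 1.9 + 7·4 = 29.9; r = 33.1 − 29.9 = 3.2
x=5: V̂ = 1.9 + 7·5 = 36.9; r = 36.7 − 36.9 = -0.2
x=9: V̂ = 1.9 + 7·9 = 64.9; r = 68.3 − 64.9 = 3.4
x=10: V̂ = 1.9 + 7·10 = 71.9; r = 67.9 − 71.9 = -4
SSE = 5.76 + 10.24 + 0.04 + 11.56 + 16 = 43.6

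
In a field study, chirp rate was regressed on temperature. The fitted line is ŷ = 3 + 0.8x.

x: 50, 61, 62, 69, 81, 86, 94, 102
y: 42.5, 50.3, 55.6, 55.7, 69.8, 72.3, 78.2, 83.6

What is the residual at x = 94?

r = 0

ŷ = 3 + 0.8·94 = 78.2
r = 78.2 − 78.2 = 0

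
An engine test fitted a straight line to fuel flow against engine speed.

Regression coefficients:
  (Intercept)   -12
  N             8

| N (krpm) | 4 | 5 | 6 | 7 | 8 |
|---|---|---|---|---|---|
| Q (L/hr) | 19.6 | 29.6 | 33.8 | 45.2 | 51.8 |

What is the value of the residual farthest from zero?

N=4: Q̂ = -12 + 8·4 = 20; e = 19.6 − 20 = -0.4
N=5: Q̂ = -12 + 8·5 = 28; e = 29.6 − 28 = 1.6
N=6: Q̂ = -12 + 8·6 = 36; e = 33.8 − 36 = -2.2
N=7: Q̂ = -12 + 8·7 = 44; e = 45.2 − 44 = 1.2
N=8: Q̂ = -12 + 8·8 = 52; e = 51.8 − 52 = -0.2
Largest |e| is 2.2 at N = 6, residual -2.2.

e = -2.2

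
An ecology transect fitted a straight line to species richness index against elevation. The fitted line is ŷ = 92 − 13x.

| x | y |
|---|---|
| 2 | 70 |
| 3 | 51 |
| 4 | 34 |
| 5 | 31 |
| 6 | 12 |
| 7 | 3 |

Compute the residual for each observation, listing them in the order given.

4, -2, -6, 4, -2, 2

x=2: ŷ = 92 − 13·2 = 66; r = 70 − 66 = 4
x=3: ŷ = 92 − 13·3 = 53; r = 51 − 53 = -2
x=4: ŷ = 92 − 13·4 = 40; r = 34 − 40 = -6
x=5: ŷ = 92 − 13·5 = 27; r = 31 − 27 = 4
x=6: ŷ = 92 − 13·6 = 14; r = 12 − 14 = -2
x=7: ŷ = 92 − 13·7 = 1; r = 3 − 1 = 2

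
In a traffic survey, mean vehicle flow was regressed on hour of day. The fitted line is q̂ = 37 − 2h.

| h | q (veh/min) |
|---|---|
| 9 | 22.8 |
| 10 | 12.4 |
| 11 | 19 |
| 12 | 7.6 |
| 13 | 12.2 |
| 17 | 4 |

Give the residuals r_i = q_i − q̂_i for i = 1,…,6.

3.8, -4.6, 4, -5.4, 1.2, 1

h=9: q̂ = 37 − 2·9 = 19; r = 22.8 − 19 = 3.8
h=10: q̂ = 37 − 2·10 = 17; r = 12.4 − 17 = -4.6
h=11: q̂ = 37 − 2·11 = 15; r = 19 − 15 = 4
h=12: q̂ = 37 − 2·12 = 13; r = 7.6 − 13 = -5.4
h=13: q̂ = 37 − 2·13 = 11; r = 12.2 − 11 = 1.2
h=17: q̂ = 37 − 2·17 = 3; r = 4 − 3 = 1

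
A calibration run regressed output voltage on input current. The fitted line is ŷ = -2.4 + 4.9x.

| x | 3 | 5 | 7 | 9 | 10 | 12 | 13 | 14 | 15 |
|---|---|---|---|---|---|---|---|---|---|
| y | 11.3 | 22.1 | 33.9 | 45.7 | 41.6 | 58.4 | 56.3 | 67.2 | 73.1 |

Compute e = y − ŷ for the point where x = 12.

ŷ = -2.4 + 4.9·12 = 56.4
e = 58.4 − 56.4 = 2

e = 2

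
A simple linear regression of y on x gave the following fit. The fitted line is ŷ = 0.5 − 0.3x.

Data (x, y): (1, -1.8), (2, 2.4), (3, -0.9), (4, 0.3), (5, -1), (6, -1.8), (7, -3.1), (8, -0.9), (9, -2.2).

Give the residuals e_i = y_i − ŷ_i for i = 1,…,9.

-2, 2.5, -0.5, 1, 0, -0.5, -1.5, 1, 0

x=1: ŷ = 0.5 − 0.3·1 = 0.2; e = -1.8 − 0.2 = -2
x=2: ŷ = 0.5 − 0.3·2 = -0.1; e = 2.4 − (-0.1) = 2.5
x=3: ŷ = 0.5 − 0.3·3 = -0.4; e = -0.9 − (-0.4) = -0.5
x=4: ŷ = 0.5 − 0.3·4 = -0.7; e = 0.3 − (-0.7) = 1
x=5: ŷ = 0.5 − 0.3·5 = -1; e = -1 − (-1) = 0
x=6: ŷ = 0.5 − 0.3·6 = -1.3; e = -1.8 − (-1.3) = -0.5
x=7: ŷ = 0.5 − 0.3·7 = -1.6; e = -3.1 − (-1.6) = -1.5
x=8: ŷ = 0.5 − 0.3·8 = -1.9; e = -0.9 − (-1.9) = 1
x=9: ŷ = 0.5 − 0.3·9 = -2.2; e = -2.2 − (-2.2) = 0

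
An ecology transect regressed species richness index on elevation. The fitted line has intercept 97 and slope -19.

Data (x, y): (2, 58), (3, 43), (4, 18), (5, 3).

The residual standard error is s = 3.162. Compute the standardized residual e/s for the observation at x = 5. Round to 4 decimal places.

0.3163

ŷ = 97 − 19·5 = 2
e = 3 − 2 = 1
e/s = 1 / 3.162 = 0.3163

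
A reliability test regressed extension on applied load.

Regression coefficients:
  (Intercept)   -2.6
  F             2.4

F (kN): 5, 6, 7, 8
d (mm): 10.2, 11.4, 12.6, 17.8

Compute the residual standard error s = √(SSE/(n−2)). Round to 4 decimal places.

s = 1.5492

F=5: d̂ = -2.6 + 2.4·5 = 9.4; r = 10.2 − 9.4 = 0.8
F=6: d̂ = -2.6 + 2.4·6 = 11.8; r = 11.4 − 11.8 = -0.4
F=7: d̂ = -2.6 + 2.4·7 = 14.2; r = 12.6 − 14.2 = -1.6
F=8: d̂ = -2.6 + 2.4·8 = 16.6; r = 17.8 − 16.6 = 1.2
SSE = 0.64 + 0.16 + 2.56 + 1.44 = 4.8
s = √(4.8/2) = √2.4 ≈ 1.5492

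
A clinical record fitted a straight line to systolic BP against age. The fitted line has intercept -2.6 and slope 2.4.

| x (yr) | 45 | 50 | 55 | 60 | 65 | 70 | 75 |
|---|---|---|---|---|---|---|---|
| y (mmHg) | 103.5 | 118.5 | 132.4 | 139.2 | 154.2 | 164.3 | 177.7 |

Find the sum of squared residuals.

SSE = 20.6

x=45: ŷ = -2.6 + 2.4·45 = 105.4; r = 103.5 − 105.4 = -1.9
x=50: ŷ = -2.6 + 2.4·50 = 117.4; r = 118.5 − 117.4 = 1.1
x=55: ŷ = -2.6 + 2.4·55 = 129.4; r = 132.4 − 129.4 = 3
x=60: ŷ = -2.6 + 2.4·60 = 141.4; r = 139.2 − 141.4 = -2.2
x=65: ŷ = -2.6 + 2.4·65 = 153.4; r = 154.2 − 153.4 = 0.8
x=70: ŷ = -2.6 + 2.4·70 = 165.4; r = 164.3 − 165.4 = -1.1
x=75: ŷ = -2.6 + 2.4·75 = 177.4; r = 177.7 − 177.4 = 0.3
SSE = 3.61 + 1.21 + 9 + 4.84 + 0.64 + 1.21 + 0.09 = 20.6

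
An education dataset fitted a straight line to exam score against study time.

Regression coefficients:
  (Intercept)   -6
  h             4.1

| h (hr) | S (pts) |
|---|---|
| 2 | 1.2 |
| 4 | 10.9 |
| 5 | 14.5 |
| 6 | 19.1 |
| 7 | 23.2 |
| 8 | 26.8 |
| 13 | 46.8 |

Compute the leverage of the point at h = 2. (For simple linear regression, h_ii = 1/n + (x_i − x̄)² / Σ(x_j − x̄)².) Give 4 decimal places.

h = 0.4089

h̄ = (2 + 4 + 5 + 6 + 7 + 8 + 13)/7 = 6.42857
Σ(h − h̄)² = 19.6122 + 5.89796 + 2.04082 + 0.183673 + 0.326531 + 2.46939 + 43.1837 = 73.7143
h = 1/7 + (-4.42857)²/73.7143 = 0.142857 + 0.266058 = 0.4089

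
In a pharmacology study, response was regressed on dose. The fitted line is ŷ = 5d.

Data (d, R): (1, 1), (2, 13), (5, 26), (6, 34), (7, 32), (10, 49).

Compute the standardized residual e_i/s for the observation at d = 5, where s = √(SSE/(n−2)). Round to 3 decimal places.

d=1: ŷ = 5·1 = 5; e = 1 − 5 = -4
d=2: ŷ = 5·2 = 10; e = 13 − 10 = 3
d=5: ŷ = 5·5 = 25; e = 26 − 25 = 1
d=6: ŷ = 5·6 = 30; e = 34 − 30 = 4
d=7: ŷ = 5·7 = 35; e = 32 − 35 = -3
d=10: ŷ = 5·10 = 50; e = 49 − 50 = -1
SSE = 16 + 9 + 1 + 16 + 9 + 1 = 52
s = √(52/4) = 3.60555
e/s = 1 / 3.60555 = 0.277

0.277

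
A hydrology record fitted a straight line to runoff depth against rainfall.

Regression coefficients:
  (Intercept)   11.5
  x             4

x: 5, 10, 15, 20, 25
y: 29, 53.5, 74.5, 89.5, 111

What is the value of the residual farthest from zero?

x=5: ŷ = 11.5 + 4·5 = 31.5; r = 29 − 31.5 = -2.5
x=10: ŷ = 11.5 + 4·10 = 51.5; r = 53.5 − 51.5 = 2
x=15: ŷ = 11.5 + 4·15 = 71.5; r = 74.5 − 71.5 = 3
x=20: ŷ = 11.5 + 4·20 = 91.5; r = 89.5 − 91.5 = -2
x=25: ŷ = 11.5 + 4·25 = 111.5; r = 111 − 111.5 = -0.5
Largest |r| is 3 at x = 15, residual 3.

r = 3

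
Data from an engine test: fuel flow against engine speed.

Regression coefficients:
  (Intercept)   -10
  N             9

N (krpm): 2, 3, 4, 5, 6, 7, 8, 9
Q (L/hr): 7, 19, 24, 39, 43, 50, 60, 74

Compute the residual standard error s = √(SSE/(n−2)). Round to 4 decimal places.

N=2: ŷ = -10 + 9·2 = 8; e = 7 − 8 = -1
N=3: ŷ = -10 + 9·3 = 17; e = 19 − 17 = 2
N=4: ŷ = -10 + 9·4 = 26; e = 24 − 26 = -2
N=5: ŷ = -10 + 9·5 = 35; e = 39 − 35 = 4
N=6: ŷ = -10 + 9·6 = 44; e = 43 − 44 = -1
N=7: ŷ = -10 + 9·7 = 53; e = 50 − 53 = -3
N=8: ŷ = -10 + 9·8 = 62; e = 60 − 62 = -2
N=9: ŷ = -10 + 9·9 = 71; e = 74 − 71 = 3
SSE = 1 + 4 + 4 + 16 + 1 + 9 + 4 + 9 = 48
s = √(48/6) = √8 ≈ 2.8284

s = 2.8284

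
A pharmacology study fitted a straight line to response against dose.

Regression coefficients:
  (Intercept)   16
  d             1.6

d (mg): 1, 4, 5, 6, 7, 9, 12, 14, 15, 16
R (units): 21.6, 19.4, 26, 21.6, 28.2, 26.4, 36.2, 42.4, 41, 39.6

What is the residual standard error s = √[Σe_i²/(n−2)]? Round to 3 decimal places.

d=1: ŷ = 16 + 1.6·1 = 17.6; e = 21.6 − 17.6 = 4
d=4: ŷ = 16 + 1.6·4 = 22.4; e = 19.4 − 22.4 = -3
d=5: ŷ = 16 + 1.6·5 = 24; e = 26 − 24 = 2
d=6: ŷ = 16 + 1.6·6 = 25.6; e = 21.6 − 25.6 = -4
d=7: ŷ = 16 + 1.6·7 = 27.2; e = 28.2 − 27.2 = 1
d=9: ŷ = 16 + 1.6·9 = 30.4; e = 26.4 − 30.4 = -4
d=12: ŷ = 16 + 1.6·12 = 35.2; e = 36.2 − 35.2 = 1
d=14: ŷ = 16 + 1.6·14 = 38.4; e = 42.4 − 38.4 = 4
d=15: ŷ = 16 + 1.6·15 = 40; e = 41 − 40 = 1
d=16: ŷ = 16 + 1.6·16 = 41.6; e = 39.6 − 41.6 = -2
SSE = 16 + 9 + 4 + 16 + 1 + 16 + 1 + 16 + 1 + 4 = 84
s = √(84/8) = √10.5 ≈ 3.240

s = 3.240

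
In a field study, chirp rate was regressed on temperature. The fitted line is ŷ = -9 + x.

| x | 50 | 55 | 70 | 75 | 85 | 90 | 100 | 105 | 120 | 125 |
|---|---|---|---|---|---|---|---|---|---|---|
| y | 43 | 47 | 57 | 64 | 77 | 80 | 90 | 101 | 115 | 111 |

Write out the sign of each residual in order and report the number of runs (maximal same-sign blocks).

x=50: ŷ = -9 + 50 = 41; r = 43 − 41 = 2
x=55: ŷ = -9 + 55 = 46; r = 47 − 46 = 1
x=70: ŷ = -9 + 70 = 61; r = 57 − 61 = -4
x=75: ŷ = -9 + 75 = 66; r = 64 − 66 = -2
x=85: ŷ = -9 + 85 = 76; r = 77 − 76 = 1
x=90: ŷ = -9 + 90 = 81; r = 80 − 81 = -1
x=100: ŷ = -9 + 100 = 91; r = 90 − 91 = -1
x=105: ŷ = -9 + 105 = 96; r = 101 − 96 = 5
x=120: ŷ = -9 + 120 = 111; r = 115 − 111 = 4
x=125: ŷ = -9 + 125 = 116; r = 111 − 116 = -5
Signs: + + − − + − − + + −
Runs: +×2, −×2, +×1, −×2, +×2, −×1 → 6

6 runs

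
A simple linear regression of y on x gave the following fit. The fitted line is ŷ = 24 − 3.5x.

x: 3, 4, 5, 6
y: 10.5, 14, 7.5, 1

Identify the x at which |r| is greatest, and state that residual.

x=3: ŷ = 24 − 3.5·3 = 13.5; r = 10.5 − 13.5 = -3
x=4: ŷ = 24 − 3.5·4 = 10; r = 14 − 10 = 4
x=5: ŷ = 24 − 3.5·5 = 6.5; r = 7.5 − 6.5 = 1
x=6: ŷ = 24 − 3.5·6 = 3; r = 1 − 3 = -2
Largest |r| is 4 at x = 4, residual 4.

x = 4, r = 4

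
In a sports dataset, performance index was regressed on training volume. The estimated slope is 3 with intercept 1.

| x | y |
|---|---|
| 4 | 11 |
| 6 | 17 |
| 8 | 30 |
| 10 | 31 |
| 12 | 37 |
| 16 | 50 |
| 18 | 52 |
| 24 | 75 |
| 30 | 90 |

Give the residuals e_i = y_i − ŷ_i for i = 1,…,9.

x=4: ŷ = 1 + 3·4 = 13; e = 11 − 13 = -2
x=6: ŷ = 1 + 3·6 = 19; e = 17 − 19 = -2
x=8: ŷ = 1 + 3·8 = 25; e = 30 − 25 = 5
x=10: ŷ = 1 + 3·10 = 31; e = 31 − 31 = 0
x=12: ŷ = 1 + 3·12 = 37; e = 37 − 37 = 0
x=16: ŷ = 1 + 3·16 = 49; e = 50 − 49 = 1
x=18: ŷ = 1 + 3·18 = 55; e = 52 − 55 = -3
x=24: ŷ = 1 + 3·24 = 73; e = 75 − 73 = 2
x=30: ŷ = 1 + 3·30 = 91; e = 90 − 91 = -1

-2, -2, 5, 0, 0, 1, -3, 2, -1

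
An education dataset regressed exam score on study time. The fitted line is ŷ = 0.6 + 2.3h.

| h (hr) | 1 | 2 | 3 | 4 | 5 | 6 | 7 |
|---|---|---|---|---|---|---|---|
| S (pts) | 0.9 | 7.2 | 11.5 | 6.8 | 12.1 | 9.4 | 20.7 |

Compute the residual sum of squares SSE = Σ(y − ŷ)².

h=1: ŷ = 0.6 + 2.3·1 = 2.9; r = 0.9 − 2.9 = -2
h=2: ŷ = 0.6 + 2.3·2 = 5.2; r = 7.2 − 5.2 = 2
h=3: ŷ = 0.6 + 2.3·3 = 7.5; r = 11.5 − 7.5 = 4
h=4: ŷ = 0.6 + 2.3·4 = 9.8; r = 6.8 − 9.8 = -3
h=5: ŷ = 0.6 + 2.3·5 = 12.1; r = 12.1 − 12.1 = 0
h=6: ŷ = 0.6 + 2.3·6 = 14.4; r = 9.4 − 14.4 = -5
h=7: ŷ = 0.6 + 2.3·7 = 16.7; r = 20.7 − 16.7 = 4
SSE = 4 + 4 + 16 + 9 + 0 + 25 + 16 = 74

SSE = 74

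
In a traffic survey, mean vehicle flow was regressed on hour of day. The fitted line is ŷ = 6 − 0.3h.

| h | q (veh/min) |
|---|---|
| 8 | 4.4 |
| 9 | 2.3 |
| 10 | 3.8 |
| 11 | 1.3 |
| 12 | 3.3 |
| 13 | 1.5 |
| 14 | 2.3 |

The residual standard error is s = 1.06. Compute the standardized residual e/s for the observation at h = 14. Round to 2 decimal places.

0.47

ŷ = 6 − 0.3·14 = 1.8
e = 2.3 − 1.8 = 0.5
e/s = 0.5 / 1.06 = 0.47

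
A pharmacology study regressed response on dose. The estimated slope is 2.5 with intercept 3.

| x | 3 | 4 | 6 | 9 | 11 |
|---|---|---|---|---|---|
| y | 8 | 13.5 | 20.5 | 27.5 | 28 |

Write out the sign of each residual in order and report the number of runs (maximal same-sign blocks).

x=3: ŷ = 3 + 2.5·3 = 10.5; r = 8 − 10.5 = -2.5
x=4: ŷ = 3 + 2.5·4 = 13; r = 13.5 − 13 = 0.5
x=6: ŷ = 3 + 2.5·6 = 18; r = 20.5 − 18 = 2.5
x=9: ŷ = 3 + 2.5·9 = 25.5; r = 27.5 − 25.5 = 2
x=11: ŷ = 3 + 2.5·11 = 30.5; r = 28 − 30.5 = -2.5
Signs: − + + + −
Runs: −×1, +×3, −×1 → 3

3 runs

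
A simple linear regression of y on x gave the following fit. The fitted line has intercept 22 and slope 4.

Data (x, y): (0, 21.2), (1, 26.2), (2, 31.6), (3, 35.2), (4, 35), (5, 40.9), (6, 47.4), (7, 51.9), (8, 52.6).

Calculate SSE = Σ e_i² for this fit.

x=0: ŷ = 22 + 4·0 = 22; e = 21.2 − 22 = -0.8
x=1: ŷ = 22 + 4·1 = 26; e = 26.2 − 26 = 0.2
x=2: ŷ = 22 + 4·2 = 30; e = 31.6 − 30 = 1.6
x=3: ŷ = 22 + 4·3 = 34; e = 35.2 − 34 = 1.2
x=4: ŷ = 22 + 4·4 = 38; e = 35 − 38 = -3
x=5: ŷ = 22 + 4·5 = 42; e = 40.9 − 42 = -1.1
x=6: ŷ = 22 + 4·6 = 46; e = 47.4 − 46 = 1.4
x=7: ŷ = 22 + 4·7 = 50; e = 51.9 − 50 = 1.9
x=8: ŷ = 22 + 4·8 = 54; e = 52.6 − 54 = -1.4
SSE = 0.64 + 0.04 + 2.56 + 1.44 + 9 + 1.21 + 1.96 + 3.61 + 1.96 = 22.42

SSE = 22.42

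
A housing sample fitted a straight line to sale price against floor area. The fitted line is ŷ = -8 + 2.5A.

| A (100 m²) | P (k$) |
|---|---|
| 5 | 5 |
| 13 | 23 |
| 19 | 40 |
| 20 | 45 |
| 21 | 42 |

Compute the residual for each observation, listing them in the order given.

A=5: ŷ = -8 + 2.5·5 = 4.5; e = 5 − 4.5 = 0.5
A=13: ŷ = -8 + 2.5·13 = 24.5; e = 23 − 24.5 = -1.5
A=19: ŷ = -8 + 2.5·19 = 39.5; e = 40 − 39.5 = 0.5
A=20: ŷ = -8 + 2.5·20 = 42; e = 45 − 42 = 3
A=21: ŷ = -8 + 2.5·21 = 44.5; e = 42 − 44.5 = -2.5

0.5, -1.5, 0.5, 3, -2.5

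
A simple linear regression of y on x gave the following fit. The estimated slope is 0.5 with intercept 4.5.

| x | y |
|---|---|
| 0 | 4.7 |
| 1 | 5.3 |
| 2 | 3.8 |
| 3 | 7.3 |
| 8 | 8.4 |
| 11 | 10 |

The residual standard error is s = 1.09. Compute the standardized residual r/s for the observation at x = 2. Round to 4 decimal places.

-1.5596

ŷ = 4.5 + 0.5·2 = 5.5
r = 3.8 − 5.5 = -1.7
r/s = -1.7 / 1.09 = -1.5596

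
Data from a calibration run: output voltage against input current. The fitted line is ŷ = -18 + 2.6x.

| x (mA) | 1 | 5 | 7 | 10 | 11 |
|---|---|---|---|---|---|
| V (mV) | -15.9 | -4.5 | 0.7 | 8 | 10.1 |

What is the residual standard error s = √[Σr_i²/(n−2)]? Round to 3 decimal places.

s = 0.577

x=1: ŷ = -18 + 2.6·1 = -15.4; r = -15.9 − (-15.4) = -0.5
x=5: ŷ = -18 + 2.6·5 = -5; r = -4.5 − (-5) = 0.5
x=7: ŷ = -18 + 2.6·7 = 0.2; r = 0.7 − 0.2 = 0.5
x=10: ŷ = -18 + 2.6·10 = 8; r = 8 − 8 = 0
x=11: ŷ = -18 + 2.6·11 = 10.6; r = 10.1 − 10.6 = -0.5
SSE = 0.25 + 0.25 + 0.25 + 0 + 0.25 = 1
s = √(1/3) = √0.333333 ≈ 0.577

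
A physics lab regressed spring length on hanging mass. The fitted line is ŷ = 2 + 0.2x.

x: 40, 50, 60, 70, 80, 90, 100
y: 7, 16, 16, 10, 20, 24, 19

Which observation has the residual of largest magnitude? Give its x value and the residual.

x = 70, r = -6

x=40: ŷ = 2 + 0.2·40 = 10; r = 7 − 10 = -3
x=50: ŷ = 2 + 0.2·50 = 12; r = 16 − 12 = 4
x=60: ŷ = 2 + 0.2·60 = 14; r = 16 − 14 = 2
x=70: ŷ = 2 + 0.2·70 = 16; r = 10 − 16 = -6
x=80: ŷ = 2 + 0.2·80 = 18; r = 20 − 18 = 2
x=90: ŷ = 2 + 0.2·90 = 20; r = 24 − 20 = 4
x=100: ŷ = 2 + 0.2·100 = 22; r = 19 − 22 = -3
Largest |r| is 6 at x = 70, residual -6.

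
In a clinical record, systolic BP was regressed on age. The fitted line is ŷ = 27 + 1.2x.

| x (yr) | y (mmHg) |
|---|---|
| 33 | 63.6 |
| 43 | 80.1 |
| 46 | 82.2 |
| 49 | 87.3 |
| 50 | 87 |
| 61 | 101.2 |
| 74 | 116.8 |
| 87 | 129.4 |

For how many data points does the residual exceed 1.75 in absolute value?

2

x=33: ŷ = 27 + 1.2·33 = 66.6; e = 63.6 − 66.6 = -3
x=43: ŷ = 27 + 1.2·43 = 78.6; e = 80.1 − 78.6 = 1.5
x=46: ŷ = 27 + 1.2·46 = 82.2; e = 82.2 − 82.2 = 0
x=49: ŷ = 27 + 1.2·49 = 85.8; e = 87.3 − 85.8 = 1.5
x=50: ŷ = 27 + 1.2·50 = 87; e = 87 − 87 = 0
x=61: ŷ = 27 + 1.2·61 = 100.2; e = 101.2 − 100.2 = 1
x=74: ŷ = 27 + 1.2·74 = 115.8; e = 116.8 − 115.8 = 1
x=87: ŷ = 27 + 1.2·87 = 131.4; e = 129.4 − 131.4 = -2
|e| > 1.75: x=33 (|e|=3), x=87 (|e|=2) → 2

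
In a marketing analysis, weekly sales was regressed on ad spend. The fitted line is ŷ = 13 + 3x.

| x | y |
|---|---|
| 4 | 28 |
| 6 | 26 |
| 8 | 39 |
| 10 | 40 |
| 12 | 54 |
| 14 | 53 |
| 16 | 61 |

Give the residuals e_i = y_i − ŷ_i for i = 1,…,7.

x=4: ŷ = 13 + 3·4 = 25; e = 28 − 25 = 3
x=6: ŷ = 13 + 3·6 = 31; e = 26 − 31 = -5
x=8: ŷ = 13 + 3·8 = 37; e = 39 − 37 = 2
x=10: ŷ = 13 + 3·10 = 43; e = 40 − 43 = -3
x=12: ŷ = 13 + 3·12 = 49; e = 54 − 49 = 5
x=14: ŷ = 13 + 3·14 = 55; e = 53 − 55 = -2
x=16: ŷ = 13 + 3·16 = 61; e = 61 − 61 = 0

3, -5, 2, -3, 5, -2, 0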